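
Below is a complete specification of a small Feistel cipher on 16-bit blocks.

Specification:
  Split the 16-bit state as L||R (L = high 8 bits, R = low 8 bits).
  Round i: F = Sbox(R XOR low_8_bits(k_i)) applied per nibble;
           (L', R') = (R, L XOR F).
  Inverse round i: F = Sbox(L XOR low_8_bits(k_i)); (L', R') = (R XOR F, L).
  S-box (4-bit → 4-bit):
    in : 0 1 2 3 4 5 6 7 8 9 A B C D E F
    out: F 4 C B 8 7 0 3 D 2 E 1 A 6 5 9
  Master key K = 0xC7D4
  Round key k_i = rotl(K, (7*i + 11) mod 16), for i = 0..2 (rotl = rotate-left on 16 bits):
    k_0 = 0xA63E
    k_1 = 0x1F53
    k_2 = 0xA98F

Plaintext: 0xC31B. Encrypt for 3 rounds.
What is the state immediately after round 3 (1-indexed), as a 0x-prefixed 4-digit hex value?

0x6857

s_0 = plaintext = 0xC31B
s_1 = Round(s_0, k_0) = 0x1B04
s_2 = Round(s_1, k_1) = 0x0468
s_3 = Round(s_2, k_2) = 0x6857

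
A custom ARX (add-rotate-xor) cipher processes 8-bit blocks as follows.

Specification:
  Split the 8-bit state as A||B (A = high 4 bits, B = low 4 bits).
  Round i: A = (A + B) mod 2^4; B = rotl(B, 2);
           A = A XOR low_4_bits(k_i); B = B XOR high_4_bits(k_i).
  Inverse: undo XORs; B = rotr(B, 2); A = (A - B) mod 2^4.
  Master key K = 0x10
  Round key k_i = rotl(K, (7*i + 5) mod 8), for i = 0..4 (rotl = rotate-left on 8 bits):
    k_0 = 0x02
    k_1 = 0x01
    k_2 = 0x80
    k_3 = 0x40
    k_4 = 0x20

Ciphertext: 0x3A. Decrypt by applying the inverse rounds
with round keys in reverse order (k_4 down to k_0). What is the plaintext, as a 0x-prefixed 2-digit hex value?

0x24

s_0 = ciphertext = 0x3A
s_1 = InvRound(s_0, k_4) = 0x12
s_2 = InvRound(s_1, k_3) = 0x89
s_3 = InvRound(s_2, k_2) = 0x44
s_4 = InvRound(s_3, k_1) = 0x41
s_5 = InvRound(s_4, k_0) = 0x24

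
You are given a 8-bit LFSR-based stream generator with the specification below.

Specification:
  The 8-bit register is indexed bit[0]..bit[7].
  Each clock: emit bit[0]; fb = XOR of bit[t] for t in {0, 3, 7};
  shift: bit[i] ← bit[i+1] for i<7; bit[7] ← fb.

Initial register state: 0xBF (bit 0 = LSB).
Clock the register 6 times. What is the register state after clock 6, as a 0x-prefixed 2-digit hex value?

0x1E

reg_0 = 0xBF
clock 1: out=1, reg = 0xDF
clock 2: out=1, reg = 0xEF
clock 3: out=1, reg = 0xF7
clock 4: out=1, reg = 0x7B
clock 5: out=1, reg = 0x3D
clock 6: out=1, reg = 0x1E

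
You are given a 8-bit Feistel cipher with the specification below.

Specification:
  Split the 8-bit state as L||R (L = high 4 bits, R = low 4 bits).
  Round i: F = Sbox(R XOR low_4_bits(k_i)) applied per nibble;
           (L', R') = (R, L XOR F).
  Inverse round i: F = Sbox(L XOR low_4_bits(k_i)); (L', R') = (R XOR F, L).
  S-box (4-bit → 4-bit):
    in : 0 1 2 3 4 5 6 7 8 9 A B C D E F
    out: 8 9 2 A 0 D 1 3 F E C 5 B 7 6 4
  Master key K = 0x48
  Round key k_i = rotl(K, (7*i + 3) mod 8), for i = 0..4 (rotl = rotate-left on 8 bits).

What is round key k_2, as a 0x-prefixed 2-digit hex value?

K = 0x48
k_0 = rotl(K, (7*0+3) mod 8) = rotl(K, 3) = 0x42
k_1 = rotl(K, (7*1+3) mod 8) = rotl(K, 2) = 0x21
k_2 = rotl(K, (7*2+3) mod 8) = rotl(K, 1) = 0x90

0x90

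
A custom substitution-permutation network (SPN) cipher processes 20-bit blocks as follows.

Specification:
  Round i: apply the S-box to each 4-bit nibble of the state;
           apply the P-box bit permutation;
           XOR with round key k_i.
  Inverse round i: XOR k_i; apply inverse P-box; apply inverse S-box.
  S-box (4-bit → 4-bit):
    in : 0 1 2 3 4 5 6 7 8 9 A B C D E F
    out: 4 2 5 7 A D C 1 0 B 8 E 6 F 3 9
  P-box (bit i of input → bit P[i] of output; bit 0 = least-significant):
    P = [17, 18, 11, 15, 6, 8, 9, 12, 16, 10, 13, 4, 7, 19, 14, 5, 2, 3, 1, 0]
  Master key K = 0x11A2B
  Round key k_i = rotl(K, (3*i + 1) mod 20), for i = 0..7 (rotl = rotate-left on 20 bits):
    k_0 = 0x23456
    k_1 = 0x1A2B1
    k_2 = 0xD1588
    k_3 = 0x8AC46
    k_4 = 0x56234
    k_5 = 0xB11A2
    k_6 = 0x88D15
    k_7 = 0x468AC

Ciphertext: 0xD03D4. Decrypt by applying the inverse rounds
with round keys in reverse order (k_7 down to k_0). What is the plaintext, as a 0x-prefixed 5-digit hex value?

s_0 = ciphertext = 0xD03D4
s_1 = InvRound(s_0, k_7) = 0x1B530
s_2 = InvRound(s_1, k_6) = 0xF42A0
s_3 = InvRound(s_2, k_5) = 0x008B1
s_4 = InvRound(s_3, k_4) = 0xF220C
s_5 = InvRound(s_4, k_3) = 0xC8E2D
s_6 = InvRound(s_5, k_2) = 0xFF7B6
s_7 = InvRound(s_6, k_1) = 0x5C14E
s_8 = InvRound(s_7, k_0) = 0x10D49

0x10D49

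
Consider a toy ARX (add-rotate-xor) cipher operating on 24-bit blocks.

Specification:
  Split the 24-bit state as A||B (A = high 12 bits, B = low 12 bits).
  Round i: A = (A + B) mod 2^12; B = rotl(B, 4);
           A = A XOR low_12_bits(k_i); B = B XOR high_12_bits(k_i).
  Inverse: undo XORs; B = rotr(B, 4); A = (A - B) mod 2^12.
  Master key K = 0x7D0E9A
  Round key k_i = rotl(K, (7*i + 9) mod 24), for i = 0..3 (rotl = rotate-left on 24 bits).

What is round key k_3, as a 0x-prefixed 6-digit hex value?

K = 0x7D0E9A
k_0 = rotl(K, (7*0+9) mod 24) = rotl(K, 9) = 0x1D34FA
k_1 = rotl(K, (7*1+9) mod 24) = rotl(K, 16) = 0x9A7D0E
k_2 = rotl(K, (7*2+9) mod 24) = rotl(K, 23) = 0x3E874D
k_3 = rotl(K, (7*3+9) mod 24) = rotl(K, 6) = 0x43A69F

0x43A69F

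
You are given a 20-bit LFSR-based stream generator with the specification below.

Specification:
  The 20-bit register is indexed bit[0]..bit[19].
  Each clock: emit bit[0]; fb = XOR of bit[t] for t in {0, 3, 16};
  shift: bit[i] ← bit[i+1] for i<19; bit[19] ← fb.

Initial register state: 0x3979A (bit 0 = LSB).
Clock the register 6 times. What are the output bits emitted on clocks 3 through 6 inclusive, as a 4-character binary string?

reg_0 = 0x3979A
clock 1: out=0, reg = 0x1CBCD
clock 2: out=1, reg = 0x8E5E6
clock 3: out=0, reg = 0x472F3
clock 4: out=1, reg = 0xA3979
clock 5: out=1, reg = 0x51CBC
clock 6: out=0, reg = 0x28E5E

0110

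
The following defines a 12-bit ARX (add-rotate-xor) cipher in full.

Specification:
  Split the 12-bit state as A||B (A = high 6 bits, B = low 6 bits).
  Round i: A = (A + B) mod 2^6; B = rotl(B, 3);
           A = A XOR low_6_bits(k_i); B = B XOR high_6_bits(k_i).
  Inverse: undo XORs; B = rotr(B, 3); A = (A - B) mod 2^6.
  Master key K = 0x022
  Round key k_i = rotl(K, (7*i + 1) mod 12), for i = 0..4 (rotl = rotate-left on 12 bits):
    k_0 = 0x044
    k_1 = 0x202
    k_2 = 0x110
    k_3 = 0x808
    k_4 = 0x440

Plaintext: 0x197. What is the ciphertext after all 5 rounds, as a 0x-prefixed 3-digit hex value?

s_0 = plaintext = 0x197
s_1 = Round(s_0, k_0) = 0x67B
s_2 = Round(s_1, k_1) = 0x597
s_3 = Round(s_2, k_2) = 0xF7E
s_4 = Round(s_3, k_3) = 0xCD7
s_5 = Round(s_4, k_4) = 0x2AB

0x2AB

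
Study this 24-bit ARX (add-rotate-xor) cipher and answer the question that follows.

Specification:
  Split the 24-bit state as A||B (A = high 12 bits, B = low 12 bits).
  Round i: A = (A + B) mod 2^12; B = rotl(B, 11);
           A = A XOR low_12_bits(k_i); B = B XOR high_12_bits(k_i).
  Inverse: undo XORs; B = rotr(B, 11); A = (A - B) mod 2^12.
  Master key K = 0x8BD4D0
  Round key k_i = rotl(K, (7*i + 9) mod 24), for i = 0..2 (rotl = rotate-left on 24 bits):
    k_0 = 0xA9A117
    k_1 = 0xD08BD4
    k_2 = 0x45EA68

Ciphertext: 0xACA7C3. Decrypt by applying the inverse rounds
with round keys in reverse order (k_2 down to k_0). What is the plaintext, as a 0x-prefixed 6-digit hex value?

0x141DFF

s_0 = ciphertext = 0xACA7C3
s_1 = InvRound(s_0, k_2) = 0x96873A
s_2 = InvRound(s_1, k_1) = 0xE57465
s_3 = InvRound(s_2, k_0) = 0x141DFF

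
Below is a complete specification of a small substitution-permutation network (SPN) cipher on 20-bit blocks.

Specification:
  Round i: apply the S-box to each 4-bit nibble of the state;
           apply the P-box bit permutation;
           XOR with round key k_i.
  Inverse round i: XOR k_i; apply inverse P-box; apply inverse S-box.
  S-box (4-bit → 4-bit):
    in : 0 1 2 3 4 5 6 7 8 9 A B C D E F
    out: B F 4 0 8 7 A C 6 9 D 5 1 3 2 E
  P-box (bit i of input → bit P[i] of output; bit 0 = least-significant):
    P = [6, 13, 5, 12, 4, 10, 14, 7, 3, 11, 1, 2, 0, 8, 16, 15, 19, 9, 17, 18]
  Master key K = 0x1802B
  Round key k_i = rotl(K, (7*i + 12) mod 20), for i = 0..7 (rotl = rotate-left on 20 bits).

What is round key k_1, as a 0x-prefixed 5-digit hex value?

0x8C015

K = 0x1802B
k_0 = rotl(K, (7*0+12) mod 20) = rotl(K, 12) = 0x2B180
k_1 = rotl(K, (7*1+12) mod 20) = rotl(K, 19) = 0x8C015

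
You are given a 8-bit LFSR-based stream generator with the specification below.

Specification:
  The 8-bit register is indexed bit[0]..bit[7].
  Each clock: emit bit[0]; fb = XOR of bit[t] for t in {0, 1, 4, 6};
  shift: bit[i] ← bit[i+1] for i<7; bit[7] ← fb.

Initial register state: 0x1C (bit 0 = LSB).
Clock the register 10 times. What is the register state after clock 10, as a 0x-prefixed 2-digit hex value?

0x47

reg_0 = 0x1C
clock 1: out=0, reg = 0x8E
clock 2: out=0, reg = 0xC7
clock 3: out=1, reg = 0xE3
clock 4: out=1, reg = 0xF1
clock 5: out=1, reg = 0xF8
clock 6: out=0, reg = 0x7C
clock 7: out=0, reg = 0x3E
clock 8: out=0, reg = 0x1F
clock 9: out=1, reg = 0x8F
clock 10: out=1, reg = 0x47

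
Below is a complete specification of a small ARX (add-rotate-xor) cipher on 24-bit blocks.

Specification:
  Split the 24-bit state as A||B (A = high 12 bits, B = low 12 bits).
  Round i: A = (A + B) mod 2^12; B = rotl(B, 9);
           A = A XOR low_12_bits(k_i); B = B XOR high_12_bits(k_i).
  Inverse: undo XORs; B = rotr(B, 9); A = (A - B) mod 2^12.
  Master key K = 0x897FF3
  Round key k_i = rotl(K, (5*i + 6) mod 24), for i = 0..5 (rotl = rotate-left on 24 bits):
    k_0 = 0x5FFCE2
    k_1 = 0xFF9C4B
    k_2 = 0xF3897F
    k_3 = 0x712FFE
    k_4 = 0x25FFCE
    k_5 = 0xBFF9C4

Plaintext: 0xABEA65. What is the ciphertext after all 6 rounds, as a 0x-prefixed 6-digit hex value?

0xBCC0C0

s_0 = plaintext = 0xABEA65
s_1 = Round(s_0, k_0) = 0x9C1EB3
s_2 = Round(s_1, k_1) = 0x43F82F
s_3 = Round(s_2, k_2) = 0x51103D
s_4 = Round(s_3, k_3) = 0xAB0D15
s_5 = Round(s_4, k_4) = 0x80B9FD
s_6 = Round(s_5, k_5) = 0xBCC0C0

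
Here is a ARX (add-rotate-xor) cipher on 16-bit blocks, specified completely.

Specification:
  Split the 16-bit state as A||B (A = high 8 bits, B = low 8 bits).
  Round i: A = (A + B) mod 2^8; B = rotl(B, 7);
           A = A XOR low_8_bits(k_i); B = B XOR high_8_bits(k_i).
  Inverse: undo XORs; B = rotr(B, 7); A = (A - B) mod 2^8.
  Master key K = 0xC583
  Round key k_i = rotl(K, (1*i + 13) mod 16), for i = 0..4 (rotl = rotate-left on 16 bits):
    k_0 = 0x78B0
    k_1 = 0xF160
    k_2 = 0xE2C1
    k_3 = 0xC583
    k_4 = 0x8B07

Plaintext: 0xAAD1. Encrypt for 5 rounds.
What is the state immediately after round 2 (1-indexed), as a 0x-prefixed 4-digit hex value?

0x3BB9

s_0 = plaintext = 0xAAD1
s_1 = Round(s_0, k_0) = 0xCB90
s_2 = Round(s_1, k_1) = 0x3BB9
s_3 = Round(s_2, k_2) = 0x353E
s_4 = Round(s_3, k_3) = 0xF0DA
s_5 = Round(s_4, k_4) = 0xCDE6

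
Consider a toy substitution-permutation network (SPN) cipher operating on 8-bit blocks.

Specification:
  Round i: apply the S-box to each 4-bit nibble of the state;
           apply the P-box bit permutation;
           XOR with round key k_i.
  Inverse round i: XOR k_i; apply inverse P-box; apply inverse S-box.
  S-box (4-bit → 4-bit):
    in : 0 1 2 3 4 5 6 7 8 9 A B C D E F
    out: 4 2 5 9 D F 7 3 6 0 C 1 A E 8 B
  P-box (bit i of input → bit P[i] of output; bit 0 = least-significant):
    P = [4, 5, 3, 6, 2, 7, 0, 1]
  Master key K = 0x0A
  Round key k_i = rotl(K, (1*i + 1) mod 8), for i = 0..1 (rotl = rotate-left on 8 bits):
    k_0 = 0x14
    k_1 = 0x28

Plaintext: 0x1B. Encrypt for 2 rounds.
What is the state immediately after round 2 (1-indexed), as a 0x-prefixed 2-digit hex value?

0xF1

s_0 = plaintext = 0x1B
s_1 = Round(s_0, k_0) = 0x84
s_2 = Round(s_1, k_1) = 0xF1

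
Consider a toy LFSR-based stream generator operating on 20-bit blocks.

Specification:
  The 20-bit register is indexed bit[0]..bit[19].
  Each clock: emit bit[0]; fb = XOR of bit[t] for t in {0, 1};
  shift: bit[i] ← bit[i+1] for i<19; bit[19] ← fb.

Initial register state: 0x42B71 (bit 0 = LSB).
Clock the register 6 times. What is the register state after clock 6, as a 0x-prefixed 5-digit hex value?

0x250AD

reg_0 = 0x42B71
clock 1: out=1, reg = 0xA15B8
clock 2: out=0, reg = 0x50ADC
clock 3: out=0, reg = 0x2856E
clock 4: out=0, reg = 0x942B7
clock 5: out=1, reg = 0x4A15B
clock 6: out=1, reg = 0x250AD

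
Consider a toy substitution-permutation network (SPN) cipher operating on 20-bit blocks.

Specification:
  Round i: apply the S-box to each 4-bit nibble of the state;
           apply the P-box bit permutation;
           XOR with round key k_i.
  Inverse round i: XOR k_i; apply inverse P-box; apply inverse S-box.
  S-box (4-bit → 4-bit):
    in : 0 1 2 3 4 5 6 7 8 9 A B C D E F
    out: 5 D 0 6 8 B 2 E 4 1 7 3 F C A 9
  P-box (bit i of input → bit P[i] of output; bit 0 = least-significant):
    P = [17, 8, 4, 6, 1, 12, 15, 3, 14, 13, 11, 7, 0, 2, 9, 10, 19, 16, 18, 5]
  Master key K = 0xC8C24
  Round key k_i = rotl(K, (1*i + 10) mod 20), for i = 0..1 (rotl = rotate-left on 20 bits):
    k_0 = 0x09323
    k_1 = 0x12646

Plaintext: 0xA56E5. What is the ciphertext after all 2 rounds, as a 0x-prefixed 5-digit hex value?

s_0 = plaintext = 0xA56E5
s_1 = Round(s_0, k_0) = 0xFA66E
s_2 = Round(s_1, k_1) = 0x91523

0x91523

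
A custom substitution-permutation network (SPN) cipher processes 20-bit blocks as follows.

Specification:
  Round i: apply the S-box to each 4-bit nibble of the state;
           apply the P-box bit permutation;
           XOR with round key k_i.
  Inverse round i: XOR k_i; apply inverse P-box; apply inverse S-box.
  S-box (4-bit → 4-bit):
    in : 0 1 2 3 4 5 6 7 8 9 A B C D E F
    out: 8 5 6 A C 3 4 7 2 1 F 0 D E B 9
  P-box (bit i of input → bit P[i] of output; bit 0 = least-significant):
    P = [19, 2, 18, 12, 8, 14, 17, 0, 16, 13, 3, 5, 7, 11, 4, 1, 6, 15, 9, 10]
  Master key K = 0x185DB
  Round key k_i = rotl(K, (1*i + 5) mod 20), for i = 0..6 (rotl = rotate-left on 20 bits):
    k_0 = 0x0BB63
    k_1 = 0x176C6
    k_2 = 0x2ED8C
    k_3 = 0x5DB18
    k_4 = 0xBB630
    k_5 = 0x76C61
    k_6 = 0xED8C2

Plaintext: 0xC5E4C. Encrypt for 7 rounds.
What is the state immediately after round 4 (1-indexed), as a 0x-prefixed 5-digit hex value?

s_0 = plaintext = 0xC5E4C
s_1 = Round(s_0, k_0) = 0xF8582
s_2 = Round(s_1, k_1) = 0x41A82
s_3 = Round(s_2, k_2) = 0x78B30
s_4 = Round(s_3, k_3) = 0x50159
s_5 = Round(s_4, k_4) = 0x2777A
s_6 = Round(s_5, k_5) = 0x897FD
s_7 = Round(s_6, k_6) = 0xB694F

0x50159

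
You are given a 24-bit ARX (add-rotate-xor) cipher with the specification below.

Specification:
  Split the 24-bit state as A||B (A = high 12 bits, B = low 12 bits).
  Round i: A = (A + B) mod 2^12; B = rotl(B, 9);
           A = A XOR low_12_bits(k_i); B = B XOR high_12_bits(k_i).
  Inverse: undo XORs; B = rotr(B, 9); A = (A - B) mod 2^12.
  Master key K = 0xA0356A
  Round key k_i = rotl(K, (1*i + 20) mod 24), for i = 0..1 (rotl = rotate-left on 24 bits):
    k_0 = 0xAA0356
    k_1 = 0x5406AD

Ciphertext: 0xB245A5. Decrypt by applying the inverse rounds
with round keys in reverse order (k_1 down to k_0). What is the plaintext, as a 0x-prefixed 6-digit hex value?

0x8F1C46

s_0 = ciphertext = 0xB245A5
s_1 = InvRound(s_0, k_1) = 0x661728
s_2 = InvRound(s_1, k_0) = 0x8F1C46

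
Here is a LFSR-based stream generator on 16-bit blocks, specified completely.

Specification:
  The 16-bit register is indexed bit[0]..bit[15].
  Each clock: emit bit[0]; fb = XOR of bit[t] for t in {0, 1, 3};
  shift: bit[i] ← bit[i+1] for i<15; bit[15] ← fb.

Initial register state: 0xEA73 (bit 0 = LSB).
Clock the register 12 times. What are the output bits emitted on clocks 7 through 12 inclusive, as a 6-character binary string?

100101

reg_0 = 0xEA73
clock 1: out=1, reg = 0x7539
clock 2: out=1, reg = 0x3A9C
clock 3: out=0, reg = 0x9D4E
clock 4: out=0, reg = 0x4EA7
clock 5: out=1, reg = 0x2753
clock 6: out=1, reg = 0x13A9
clock 7: out=1, reg = 0x09D4
clock 8: out=0, reg = 0x04EA
clock 9: out=0, reg = 0x0275
clock 10: out=1, reg = 0x813A
clock 11: out=0, reg = 0x409D
clock 12: out=1, reg = 0x204E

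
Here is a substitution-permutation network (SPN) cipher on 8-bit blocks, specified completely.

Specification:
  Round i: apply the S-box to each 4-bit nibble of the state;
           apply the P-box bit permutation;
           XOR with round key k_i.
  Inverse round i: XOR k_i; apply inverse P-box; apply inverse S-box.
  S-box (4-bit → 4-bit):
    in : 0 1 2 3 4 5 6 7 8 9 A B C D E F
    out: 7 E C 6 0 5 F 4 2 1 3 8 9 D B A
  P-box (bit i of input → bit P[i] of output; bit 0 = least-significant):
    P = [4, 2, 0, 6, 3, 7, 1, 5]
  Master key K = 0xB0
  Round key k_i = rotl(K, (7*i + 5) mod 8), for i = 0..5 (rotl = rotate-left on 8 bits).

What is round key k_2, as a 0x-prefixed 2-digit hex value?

K = 0xB0
k_0 = rotl(K, (7*0+5) mod 8) = rotl(K, 5) = 0x16
k_1 = rotl(K, (7*1+5) mod 8) = rotl(K, 4) = 0x0B
k_2 = rotl(K, (7*2+5) mod 8) = rotl(K, 3) = 0x85

0x85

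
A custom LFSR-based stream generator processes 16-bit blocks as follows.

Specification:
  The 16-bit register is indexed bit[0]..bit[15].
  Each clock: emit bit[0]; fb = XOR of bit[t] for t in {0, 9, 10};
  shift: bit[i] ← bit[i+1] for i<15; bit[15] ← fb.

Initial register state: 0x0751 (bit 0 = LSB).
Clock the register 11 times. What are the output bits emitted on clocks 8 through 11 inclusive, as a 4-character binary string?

reg_0 = 0x0751
clock 1: out=1, reg = 0x83A8
clock 2: out=0, reg = 0xC1D4
clock 3: out=0, reg = 0x60EA
clock 4: out=0, reg = 0x3075
clock 5: out=1, reg = 0x983A
clock 6: out=0, reg = 0x4C1D
clock 7: out=1, reg = 0x260E
clock 8: out=0, reg = 0x1307
clock 9: out=1, reg = 0x0983
clock 10: out=1, reg = 0x84C1
clock 11: out=1, reg = 0x4260

0111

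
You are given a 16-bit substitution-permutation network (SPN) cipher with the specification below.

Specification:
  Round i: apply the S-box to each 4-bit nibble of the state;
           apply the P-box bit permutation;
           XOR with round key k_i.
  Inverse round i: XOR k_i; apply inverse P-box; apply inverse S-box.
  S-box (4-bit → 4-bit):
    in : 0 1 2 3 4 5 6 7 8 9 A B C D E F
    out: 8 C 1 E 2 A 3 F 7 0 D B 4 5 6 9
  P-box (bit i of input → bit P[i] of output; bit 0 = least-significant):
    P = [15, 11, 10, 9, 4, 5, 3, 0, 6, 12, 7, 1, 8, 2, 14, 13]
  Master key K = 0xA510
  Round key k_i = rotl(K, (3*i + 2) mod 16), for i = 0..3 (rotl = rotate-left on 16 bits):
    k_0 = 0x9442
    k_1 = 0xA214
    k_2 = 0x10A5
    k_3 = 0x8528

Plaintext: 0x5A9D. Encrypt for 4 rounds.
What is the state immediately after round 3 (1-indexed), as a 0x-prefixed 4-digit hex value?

s_0 = plaintext = 0x5A9D
s_1 = Round(s_0, k_0) = 0x3084
s_2 = Round(s_1, k_1) = 0xCA2A
s_3 = Round(s_2, k_2) = 0xD677
s_4 = Round(s_3, k_3) = 0x5A51

0xD677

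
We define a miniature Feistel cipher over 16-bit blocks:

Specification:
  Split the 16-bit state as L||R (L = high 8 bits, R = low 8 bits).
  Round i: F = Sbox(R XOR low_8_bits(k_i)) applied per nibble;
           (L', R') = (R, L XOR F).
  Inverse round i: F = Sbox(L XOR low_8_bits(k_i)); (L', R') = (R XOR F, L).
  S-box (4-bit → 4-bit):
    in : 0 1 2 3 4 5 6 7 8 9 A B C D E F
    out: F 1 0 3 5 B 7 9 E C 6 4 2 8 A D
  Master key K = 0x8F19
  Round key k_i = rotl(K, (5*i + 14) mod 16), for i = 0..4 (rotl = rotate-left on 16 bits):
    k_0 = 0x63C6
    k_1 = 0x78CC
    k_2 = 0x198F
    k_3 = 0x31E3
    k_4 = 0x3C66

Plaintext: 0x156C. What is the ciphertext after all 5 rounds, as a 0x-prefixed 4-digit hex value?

s_0 = plaintext = 0x156C
s_1 = Round(s_0, k_0) = 0x6C73
s_2 = Round(s_1, k_1) = 0x7321
s_3 = Round(s_2, k_2) = 0x2119
s_4 = Round(s_3, k_3) = 0x19F7
s_5 = Round(s_4, k_4) = 0xF7D8

0xF7D8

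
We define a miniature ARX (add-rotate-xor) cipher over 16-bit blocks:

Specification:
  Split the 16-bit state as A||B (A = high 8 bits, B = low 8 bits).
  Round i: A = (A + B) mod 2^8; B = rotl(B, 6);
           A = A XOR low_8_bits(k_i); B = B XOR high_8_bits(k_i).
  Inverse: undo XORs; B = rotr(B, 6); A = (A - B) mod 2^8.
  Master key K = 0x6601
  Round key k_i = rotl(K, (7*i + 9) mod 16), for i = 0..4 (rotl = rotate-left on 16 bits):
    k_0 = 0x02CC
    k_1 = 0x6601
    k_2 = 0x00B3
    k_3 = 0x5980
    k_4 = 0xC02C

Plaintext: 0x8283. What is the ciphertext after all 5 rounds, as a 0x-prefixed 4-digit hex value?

s_0 = plaintext = 0x8283
s_1 = Round(s_0, k_0) = 0xC9E2
s_2 = Round(s_1, k_1) = 0xAADE
s_3 = Round(s_2, k_2) = 0x3BB7
s_4 = Round(s_3, k_3) = 0x72B4
s_5 = Round(s_4, k_4) = 0x0AED

0x0AED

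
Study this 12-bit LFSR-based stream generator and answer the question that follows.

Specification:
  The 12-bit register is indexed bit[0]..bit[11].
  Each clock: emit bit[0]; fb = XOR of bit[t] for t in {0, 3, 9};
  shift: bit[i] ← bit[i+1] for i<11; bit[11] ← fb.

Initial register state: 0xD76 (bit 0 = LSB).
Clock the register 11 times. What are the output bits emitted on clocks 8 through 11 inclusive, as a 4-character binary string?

reg_0 = 0xD76
clock 1: out=0, reg = 0x6BB
clock 2: out=1, reg = 0xB5D
clock 3: out=1, reg = 0xDAE
clock 4: out=0, reg = 0xED7
clock 5: out=1, reg = 0x76B
clock 6: out=1, reg = 0xBB5
clock 7: out=1, reg = 0x5DA
clock 8: out=0, reg = 0xAED
clock 9: out=1, reg = 0xD76
clock 10: out=0, reg = 0x6BB
clock 11: out=1, reg = 0xB5D

0101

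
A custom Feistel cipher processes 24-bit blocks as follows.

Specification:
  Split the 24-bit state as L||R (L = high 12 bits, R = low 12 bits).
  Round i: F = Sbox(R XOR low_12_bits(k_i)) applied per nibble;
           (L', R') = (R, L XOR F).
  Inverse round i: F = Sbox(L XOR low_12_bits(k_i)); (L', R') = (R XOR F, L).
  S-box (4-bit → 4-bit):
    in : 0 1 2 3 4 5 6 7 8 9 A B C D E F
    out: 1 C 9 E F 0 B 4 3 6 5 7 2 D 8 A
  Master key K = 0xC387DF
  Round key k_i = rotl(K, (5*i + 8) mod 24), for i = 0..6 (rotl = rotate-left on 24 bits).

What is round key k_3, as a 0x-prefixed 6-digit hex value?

0xE1C3EF

K = 0xC387DF
k_0 = rotl(K, (5*0+8) mod 24) = rotl(K, 8) = 0x87DFC3
k_1 = rotl(K, (5*1+8) mod 24) = rotl(K, 13) = 0xFBF870
k_2 = rotl(K, (5*2+8) mod 24) = rotl(K, 18) = 0x7F0E1F
k_3 = rotl(K, (5*3+8) mod 24) = rotl(K, 23) = 0xE1C3EF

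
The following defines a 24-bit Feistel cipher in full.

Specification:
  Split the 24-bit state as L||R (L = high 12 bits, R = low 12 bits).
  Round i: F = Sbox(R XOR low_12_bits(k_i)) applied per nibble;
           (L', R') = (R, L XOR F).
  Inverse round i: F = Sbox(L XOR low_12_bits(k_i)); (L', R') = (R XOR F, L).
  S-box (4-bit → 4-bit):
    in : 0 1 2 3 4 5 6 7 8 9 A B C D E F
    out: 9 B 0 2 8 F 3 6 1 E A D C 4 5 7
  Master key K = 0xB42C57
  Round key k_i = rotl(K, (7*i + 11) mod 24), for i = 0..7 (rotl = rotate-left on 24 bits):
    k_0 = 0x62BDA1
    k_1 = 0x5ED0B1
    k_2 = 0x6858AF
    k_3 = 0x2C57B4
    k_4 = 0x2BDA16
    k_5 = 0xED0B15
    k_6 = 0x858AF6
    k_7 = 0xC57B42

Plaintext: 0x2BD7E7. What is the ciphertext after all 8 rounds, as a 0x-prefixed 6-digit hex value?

0x07CE7D

s_0 = plaintext = 0x2BD7E7
s_1 = Round(s_0, k_0) = 0x7E783E
s_2 = Round(s_1, k_1) = 0x83E6F0
s_3 = Round(s_2, k_2) = 0x6F0DC9
s_4 = Round(s_3, k_3) = 0xDC9C94
s_5 = Round(s_4, k_4) = 0xC94ED9
s_6 = Round(s_5, k_5) = 0xED9358
s_7 = Round(s_6, k_6) = 0x35807C
s_8 = Round(s_7, k_7) = 0x07CE7D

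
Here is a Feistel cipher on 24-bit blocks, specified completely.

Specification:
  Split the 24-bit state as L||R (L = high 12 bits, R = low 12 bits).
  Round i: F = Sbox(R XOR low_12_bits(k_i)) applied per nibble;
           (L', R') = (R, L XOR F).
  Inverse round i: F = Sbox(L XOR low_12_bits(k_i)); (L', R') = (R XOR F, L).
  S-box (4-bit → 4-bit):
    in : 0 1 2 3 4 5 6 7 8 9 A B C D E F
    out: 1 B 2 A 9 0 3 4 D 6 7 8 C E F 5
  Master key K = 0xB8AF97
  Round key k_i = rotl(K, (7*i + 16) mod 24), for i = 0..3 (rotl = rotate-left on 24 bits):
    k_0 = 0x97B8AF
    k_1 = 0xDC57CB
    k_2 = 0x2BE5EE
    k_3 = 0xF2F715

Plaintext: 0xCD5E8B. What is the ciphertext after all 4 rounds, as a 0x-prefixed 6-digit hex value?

s_0 = plaintext = 0xCD5E8B
s_1 = Round(s_0, k_0) = 0xE8BFFC
s_2 = Round(s_1, k_1) = 0xFFC32F
s_3 = Round(s_2, k_2) = 0x32FC37
s_4 = Round(s_3, k_3) = 0xC37B0D

0xC37B0D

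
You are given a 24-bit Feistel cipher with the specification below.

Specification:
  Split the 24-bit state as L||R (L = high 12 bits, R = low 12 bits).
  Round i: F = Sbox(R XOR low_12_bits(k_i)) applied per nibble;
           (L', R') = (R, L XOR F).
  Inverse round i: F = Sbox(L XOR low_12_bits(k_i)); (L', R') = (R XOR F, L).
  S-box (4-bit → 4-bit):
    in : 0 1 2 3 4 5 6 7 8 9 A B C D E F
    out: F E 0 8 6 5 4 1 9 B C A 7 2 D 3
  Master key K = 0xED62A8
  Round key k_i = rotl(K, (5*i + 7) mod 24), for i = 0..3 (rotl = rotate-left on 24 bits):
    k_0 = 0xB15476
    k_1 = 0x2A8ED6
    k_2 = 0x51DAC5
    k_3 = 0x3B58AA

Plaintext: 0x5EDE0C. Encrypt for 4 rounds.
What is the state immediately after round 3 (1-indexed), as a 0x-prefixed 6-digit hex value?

s_0 = plaintext = 0x5EDE0C
s_1 = Round(s_0, k_0) = 0xE0C9F1
s_2 = Round(s_1, k_1) = 0x9F1F0D
s_3 = Round(s_2, k_2) = 0xF0DC88
s_4 = Round(s_3, k_3) = 0xC8890D

0xF0DC88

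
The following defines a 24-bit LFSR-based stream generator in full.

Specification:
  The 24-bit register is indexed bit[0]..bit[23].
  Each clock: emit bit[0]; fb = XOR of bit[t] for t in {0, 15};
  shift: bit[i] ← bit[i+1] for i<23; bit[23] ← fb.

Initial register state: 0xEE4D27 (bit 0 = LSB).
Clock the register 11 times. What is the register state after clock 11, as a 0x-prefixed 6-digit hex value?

0x5F7DC9

reg_0 = 0xEE4D27
clock 1: out=1, reg = 0xF72693
clock 2: out=1, reg = 0xFB9349
clock 3: out=1, reg = 0x7DC9A4
clock 4: out=0, reg = 0xBEE4D2
clock 5: out=0, reg = 0xDF7269
clock 6: out=1, reg = 0xEFB934
clock 7: out=0, reg = 0xF7DC9A
clock 8: out=0, reg = 0xFBEE4D
clock 9: out=1, reg = 0x7DF726
clock 10: out=0, reg = 0xBEFB93
clock 11: out=1, reg = 0x5F7DC9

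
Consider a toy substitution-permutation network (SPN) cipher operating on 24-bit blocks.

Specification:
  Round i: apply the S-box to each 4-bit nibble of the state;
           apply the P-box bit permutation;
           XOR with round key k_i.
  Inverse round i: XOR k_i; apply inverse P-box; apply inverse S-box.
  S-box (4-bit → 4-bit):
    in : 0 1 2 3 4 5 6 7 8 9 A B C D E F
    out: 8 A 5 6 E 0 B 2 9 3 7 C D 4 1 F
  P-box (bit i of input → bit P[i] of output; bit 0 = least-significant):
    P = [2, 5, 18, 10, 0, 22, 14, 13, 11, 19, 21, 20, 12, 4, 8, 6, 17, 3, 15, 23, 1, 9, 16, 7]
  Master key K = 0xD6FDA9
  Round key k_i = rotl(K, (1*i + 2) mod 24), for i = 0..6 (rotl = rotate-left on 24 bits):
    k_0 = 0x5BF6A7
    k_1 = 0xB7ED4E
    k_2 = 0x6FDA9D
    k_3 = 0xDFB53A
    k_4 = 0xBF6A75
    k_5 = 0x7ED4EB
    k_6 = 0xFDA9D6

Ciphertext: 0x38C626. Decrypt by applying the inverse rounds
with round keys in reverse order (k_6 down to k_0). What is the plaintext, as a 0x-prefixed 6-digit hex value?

s_0 = ciphertext = 0x38C626
s_1 = InvRound(s_0, k_6) = 0x404E44
s_2 = InvRound(s_1, k_5) = 0x6AEFEA
s_3 = InvRound(s_2, k_4) = 0xC4309C
s_4 = InvRound(s_3, k_3) = 0xC2D156
s_5 = InvRound(s_4, k_2) = 0xF1BAED
s_6 = InvRound(s_5, k_1) = 0x6E25A4
s_7 = InvRound(s_6, k_0) = 0xAD2B2D

0xAD2B2D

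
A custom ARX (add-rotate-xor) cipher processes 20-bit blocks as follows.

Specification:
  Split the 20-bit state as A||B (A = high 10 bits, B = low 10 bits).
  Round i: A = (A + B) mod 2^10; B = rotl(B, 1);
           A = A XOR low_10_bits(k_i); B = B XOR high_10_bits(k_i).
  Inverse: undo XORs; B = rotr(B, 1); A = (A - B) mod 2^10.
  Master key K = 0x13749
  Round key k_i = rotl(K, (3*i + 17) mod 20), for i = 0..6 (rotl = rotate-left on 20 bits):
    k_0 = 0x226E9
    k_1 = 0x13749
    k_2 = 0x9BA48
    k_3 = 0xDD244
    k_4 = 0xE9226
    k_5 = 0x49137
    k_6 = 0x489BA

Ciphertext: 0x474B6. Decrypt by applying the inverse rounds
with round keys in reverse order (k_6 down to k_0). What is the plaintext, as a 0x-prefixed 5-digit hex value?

0xB9757

s_0 = ciphertext = 0x474B6
s_1 = InvRound(s_0, k_6) = 0xF74CA
s_2 = InvRound(s_1, k_5) = 0x7CCF7
s_3 = InvRound(s_2, k_4) = 0x0B3A9
s_4 = InvRound(s_3, k_3) = 0xFEA6E
s_5 = InvRound(s_4, k_2) = 0x6C800
s_6 = InvRound(s_5, k_1) = 0x35626
s_7 = InvRound(s_6, k_0) = 0xB9757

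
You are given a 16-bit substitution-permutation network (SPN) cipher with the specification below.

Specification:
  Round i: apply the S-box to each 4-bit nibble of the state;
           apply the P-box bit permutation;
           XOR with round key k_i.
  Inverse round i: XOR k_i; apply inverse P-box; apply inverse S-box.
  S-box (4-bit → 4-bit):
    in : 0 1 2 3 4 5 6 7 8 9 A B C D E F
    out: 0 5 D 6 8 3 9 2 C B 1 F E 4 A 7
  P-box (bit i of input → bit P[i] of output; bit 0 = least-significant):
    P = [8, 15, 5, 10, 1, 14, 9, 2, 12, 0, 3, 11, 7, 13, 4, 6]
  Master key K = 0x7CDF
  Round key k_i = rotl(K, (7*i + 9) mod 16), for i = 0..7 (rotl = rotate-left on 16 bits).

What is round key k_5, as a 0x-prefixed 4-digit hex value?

K = 0x7CDF
k_0 = rotl(K, (7*0+9) mod 16) = rotl(K, 9) = 0xBEF9
k_1 = rotl(K, (7*1+9) mod 16) = rotl(K, 0) = 0x7CDF
k_2 = rotl(K, (7*2+9) mod 16) = rotl(K, 7) = 0x6FBE
k_3 = rotl(K, (7*3+9) mod 16) = rotl(K, 14) = 0xDF37
k_4 = rotl(K, (7*4+9) mod 16) = rotl(K, 5) = 0x9BEF
k_5 = rotl(K, (7*5+9) mod 16) = rotl(K, 12) = 0xF7CD

0xF7CD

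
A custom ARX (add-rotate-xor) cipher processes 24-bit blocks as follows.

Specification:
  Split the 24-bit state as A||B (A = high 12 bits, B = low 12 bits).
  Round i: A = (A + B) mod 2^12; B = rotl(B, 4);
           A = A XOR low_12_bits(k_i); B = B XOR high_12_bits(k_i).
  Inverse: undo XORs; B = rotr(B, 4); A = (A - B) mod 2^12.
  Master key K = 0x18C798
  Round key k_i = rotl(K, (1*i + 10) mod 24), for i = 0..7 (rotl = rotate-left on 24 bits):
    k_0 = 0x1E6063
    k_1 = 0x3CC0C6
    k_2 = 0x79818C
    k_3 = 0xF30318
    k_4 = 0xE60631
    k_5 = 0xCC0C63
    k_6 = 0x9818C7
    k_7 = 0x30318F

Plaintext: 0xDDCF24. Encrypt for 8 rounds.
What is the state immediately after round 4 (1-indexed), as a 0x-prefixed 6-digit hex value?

0xE1E922

s_0 = plaintext = 0xDDCF24
s_1 = Round(s_0, k_0) = 0xD633A9
s_2 = Round(s_1, k_1) = 0x1CA95F
s_3 = Round(s_2, k_2) = 0xAA5261
s_4 = Round(s_3, k_3) = 0xE1E922
s_5 = Round(s_4, k_4) = 0x171C49
s_6 = Round(s_5, k_5) = 0x1D985C
s_7 = Round(s_6, k_6) = 0x2F2C49
s_8 = Round(s_7, k_7) = 0xEB479F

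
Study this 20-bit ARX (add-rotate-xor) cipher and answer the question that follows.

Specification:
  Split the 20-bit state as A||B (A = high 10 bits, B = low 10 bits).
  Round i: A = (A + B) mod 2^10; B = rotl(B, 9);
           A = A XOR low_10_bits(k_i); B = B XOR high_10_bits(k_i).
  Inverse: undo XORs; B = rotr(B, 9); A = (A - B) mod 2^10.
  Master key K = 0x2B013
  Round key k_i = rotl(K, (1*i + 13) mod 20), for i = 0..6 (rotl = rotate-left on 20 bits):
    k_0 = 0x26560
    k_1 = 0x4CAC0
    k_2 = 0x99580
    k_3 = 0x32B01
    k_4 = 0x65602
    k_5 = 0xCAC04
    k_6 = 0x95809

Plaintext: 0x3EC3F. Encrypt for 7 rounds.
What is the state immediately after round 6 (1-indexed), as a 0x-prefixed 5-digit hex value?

s_0 = plaintext = 0x3EC3F
s_1 = Round(s_0, k_0) = 0x16A86
s_2 = Round(s_1, k_1) = 0x08071
s_3 = Round(s_2, k_2) = 0x4445D
s_4 = Round(s_3, k_3) = 0x9BEE4
s_5 = Round(s_4, k_4) = 0xD44E7
s_6 = Round(s_5, k_5) = 0x0F158
s_7 = Round(s_6, k_6) = 0x676FA

0x0F158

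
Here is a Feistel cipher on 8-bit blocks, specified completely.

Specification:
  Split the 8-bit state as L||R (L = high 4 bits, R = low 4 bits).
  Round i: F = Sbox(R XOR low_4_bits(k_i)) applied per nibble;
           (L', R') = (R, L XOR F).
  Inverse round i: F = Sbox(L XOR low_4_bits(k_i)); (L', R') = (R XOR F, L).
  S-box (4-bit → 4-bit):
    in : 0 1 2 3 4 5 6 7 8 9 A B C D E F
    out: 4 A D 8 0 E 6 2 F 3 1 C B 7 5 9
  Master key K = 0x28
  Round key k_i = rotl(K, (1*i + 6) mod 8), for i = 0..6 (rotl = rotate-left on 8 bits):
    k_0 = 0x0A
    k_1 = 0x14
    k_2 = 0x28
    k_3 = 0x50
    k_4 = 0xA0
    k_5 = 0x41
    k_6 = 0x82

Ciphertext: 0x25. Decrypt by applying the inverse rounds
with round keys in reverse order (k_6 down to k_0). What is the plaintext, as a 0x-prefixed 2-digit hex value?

s_0 = ciphertext = 0x25
s_1 = InvRound(s_0, k_6) = 0x12
s_2 = InvRound(s_1, k_5) = 0x61
s_3 = InvRound(s_2, k_4) = 0x76
s_4 = InvRound(s_3, k_3) = 0x47
s_5 = InvRound(s_4, k_2) = 0xC4
s_6 = InvRound(s_5, k_1) = 0xBC
s_7 = InvRound(s_6, k_0) = 0x6B

0x6B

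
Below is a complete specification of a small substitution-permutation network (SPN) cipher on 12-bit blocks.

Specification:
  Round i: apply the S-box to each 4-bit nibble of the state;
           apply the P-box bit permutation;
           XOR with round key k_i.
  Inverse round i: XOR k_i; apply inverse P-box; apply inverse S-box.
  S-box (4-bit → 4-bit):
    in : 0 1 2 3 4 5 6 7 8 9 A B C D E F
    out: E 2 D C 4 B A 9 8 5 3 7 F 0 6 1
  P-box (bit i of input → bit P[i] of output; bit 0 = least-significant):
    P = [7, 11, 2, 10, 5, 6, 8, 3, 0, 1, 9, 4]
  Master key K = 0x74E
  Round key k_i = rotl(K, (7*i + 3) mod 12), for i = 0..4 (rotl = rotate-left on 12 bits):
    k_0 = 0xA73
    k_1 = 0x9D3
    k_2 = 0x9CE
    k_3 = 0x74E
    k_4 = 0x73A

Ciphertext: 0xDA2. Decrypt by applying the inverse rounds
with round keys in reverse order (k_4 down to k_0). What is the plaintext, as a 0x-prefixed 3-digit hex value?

0xDCC

s_0 = ciphertext = 0xDA2
s_1 = InvRound(s_0, k_4) = 0x38A
s_2 = InvRound(s_1, k_3) = 0xD12
s_3 = InvRound(s_2, k_2) = 0x862
s_4 = InvRound(s_3, k_1) = 0x79F
s_5 = InvRound(s_4, k_0) = 0xDCC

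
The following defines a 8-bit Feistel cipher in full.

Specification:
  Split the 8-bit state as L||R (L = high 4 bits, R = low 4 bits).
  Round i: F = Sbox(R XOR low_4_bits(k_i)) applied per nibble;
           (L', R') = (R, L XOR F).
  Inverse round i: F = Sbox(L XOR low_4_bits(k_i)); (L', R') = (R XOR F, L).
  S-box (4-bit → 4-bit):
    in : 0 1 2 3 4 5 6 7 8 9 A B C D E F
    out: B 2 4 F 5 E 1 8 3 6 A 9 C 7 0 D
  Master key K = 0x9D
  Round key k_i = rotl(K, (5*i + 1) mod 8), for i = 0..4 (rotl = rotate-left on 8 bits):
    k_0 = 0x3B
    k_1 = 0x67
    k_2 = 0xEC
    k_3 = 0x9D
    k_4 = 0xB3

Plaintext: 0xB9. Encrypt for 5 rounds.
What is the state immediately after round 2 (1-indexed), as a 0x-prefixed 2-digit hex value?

0xFA

s_0 = plaintext = 0xB9
s_1 = Round(s_0, k_0) = 0x9F
s_2 = Round(s_1, k_1) = 0xFA
s_3 = Round(s_2, k_2) = 0xAE
s_4 = Round(s_3, k_3) = 0xE5
s_5 = Round(s_4, k_4) = 0x5F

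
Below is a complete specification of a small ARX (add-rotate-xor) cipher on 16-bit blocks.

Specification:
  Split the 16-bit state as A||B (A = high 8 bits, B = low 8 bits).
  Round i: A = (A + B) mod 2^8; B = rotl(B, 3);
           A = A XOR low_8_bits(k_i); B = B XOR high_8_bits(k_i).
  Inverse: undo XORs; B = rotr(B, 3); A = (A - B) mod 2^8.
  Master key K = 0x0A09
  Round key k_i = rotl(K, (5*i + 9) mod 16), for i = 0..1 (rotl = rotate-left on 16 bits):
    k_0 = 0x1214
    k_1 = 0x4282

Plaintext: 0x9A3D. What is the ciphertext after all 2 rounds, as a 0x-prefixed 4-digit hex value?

s_0 = plaintext = 0x9A3D
s_1 = Round(s_0, k_0) = 0xC3FB
s_2 = Round(s_1, k_1) = 0x3C9D

0x3C9D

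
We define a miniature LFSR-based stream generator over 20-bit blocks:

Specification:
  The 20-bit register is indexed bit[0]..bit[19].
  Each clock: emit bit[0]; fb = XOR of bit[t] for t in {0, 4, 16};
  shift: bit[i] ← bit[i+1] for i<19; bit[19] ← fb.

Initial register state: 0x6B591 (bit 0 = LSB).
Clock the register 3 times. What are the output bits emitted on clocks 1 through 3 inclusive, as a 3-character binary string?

reg_0 = 0x6B591
clock 1: out=1, reg = 0x35AC8
clock 2: out=0, reg = 0x9AD64
clock 3: out=0, reg = 0xCD6B2

100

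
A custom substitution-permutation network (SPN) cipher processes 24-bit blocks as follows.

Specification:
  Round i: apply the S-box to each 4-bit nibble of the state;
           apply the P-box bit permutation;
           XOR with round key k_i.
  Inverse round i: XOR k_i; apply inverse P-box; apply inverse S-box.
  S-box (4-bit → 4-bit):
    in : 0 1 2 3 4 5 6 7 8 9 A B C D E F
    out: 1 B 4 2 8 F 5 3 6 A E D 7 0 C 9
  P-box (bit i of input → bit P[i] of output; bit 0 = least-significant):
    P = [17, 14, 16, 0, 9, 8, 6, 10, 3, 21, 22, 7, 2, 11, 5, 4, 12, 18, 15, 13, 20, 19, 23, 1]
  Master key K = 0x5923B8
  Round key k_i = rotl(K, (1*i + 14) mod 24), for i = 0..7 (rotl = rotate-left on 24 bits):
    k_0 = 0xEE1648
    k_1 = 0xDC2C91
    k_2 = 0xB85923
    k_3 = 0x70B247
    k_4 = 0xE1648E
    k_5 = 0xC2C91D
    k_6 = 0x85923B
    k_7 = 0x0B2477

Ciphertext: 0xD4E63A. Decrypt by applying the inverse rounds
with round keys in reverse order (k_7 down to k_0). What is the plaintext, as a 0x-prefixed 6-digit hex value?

s_0 = ciphertext = 0xD4E63A
s_1 = InvRound(s_0, k_7) = 0xC80665
s_2 = InvRound(s_1, k_6) = 0x9CF6E2
s_3 = InvRound(s_2, k_5) = 0x115B5F
s_4 = InvRound(s_3, k_4) = 0x6F9A54
s_5 = InvRound(s_4, k_3) = 0x199DDB
s_6 = InvRound(s_5, k_2) = 0x22E1E8
s_7 = InvRound(s_6, k_1) = 0xC8ACA1
s_8 = InvRound(s_7, k_0) = 0xD5816F

0xD5816F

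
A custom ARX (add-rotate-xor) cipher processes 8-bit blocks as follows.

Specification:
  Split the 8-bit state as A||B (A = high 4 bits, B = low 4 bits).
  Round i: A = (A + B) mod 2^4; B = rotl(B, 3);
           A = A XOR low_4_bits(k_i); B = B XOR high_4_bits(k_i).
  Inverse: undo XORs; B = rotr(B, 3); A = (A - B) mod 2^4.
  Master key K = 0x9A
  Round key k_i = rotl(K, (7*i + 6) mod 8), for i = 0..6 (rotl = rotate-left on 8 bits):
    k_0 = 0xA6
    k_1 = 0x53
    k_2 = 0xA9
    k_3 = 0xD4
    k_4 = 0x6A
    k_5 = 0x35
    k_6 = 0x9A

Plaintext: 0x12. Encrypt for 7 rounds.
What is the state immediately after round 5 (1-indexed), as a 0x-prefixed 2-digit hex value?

s_0 = plaintext = 0x12
s_1 = Round(s_0, k_0) = 0x5B
s_2 = Round(s_1, k_1) = 0x38
s_3 = Round(s_2, k_2) = 0x2E
s_4 = Round(s_3, k_3) = 0x4A
s_5 = Round(s_4, k_4) = 0x43
s_6 = Round(s_5, k_5) = 0x2A
s_7 = Round(s_6, k_6) = 0x6C

0x43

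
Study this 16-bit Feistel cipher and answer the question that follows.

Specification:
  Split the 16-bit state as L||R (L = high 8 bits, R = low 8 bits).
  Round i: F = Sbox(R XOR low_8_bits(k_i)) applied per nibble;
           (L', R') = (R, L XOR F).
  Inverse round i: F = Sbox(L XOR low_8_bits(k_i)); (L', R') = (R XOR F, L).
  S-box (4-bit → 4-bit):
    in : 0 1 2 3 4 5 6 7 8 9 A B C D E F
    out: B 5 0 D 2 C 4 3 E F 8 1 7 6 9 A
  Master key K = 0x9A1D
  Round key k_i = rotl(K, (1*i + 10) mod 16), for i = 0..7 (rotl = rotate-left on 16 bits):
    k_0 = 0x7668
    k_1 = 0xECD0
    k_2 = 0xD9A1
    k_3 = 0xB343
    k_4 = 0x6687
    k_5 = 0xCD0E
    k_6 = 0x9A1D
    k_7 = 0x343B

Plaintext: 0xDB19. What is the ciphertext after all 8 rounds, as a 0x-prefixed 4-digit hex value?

s_0 = plaintext = 0xDB19
s_1 = Round(s_0, k_0) = 0x19EE
s_2 = Round(s_1, k_1) = 0xEEC0
s_3 = Round(s_2, k_2) = 0xC0AB
s_4 = Round(s_3, k_3) = 0xAB5E
s_5 = Round(s_4, k_4) = 0x5EC4
s_6 = Round(s_5, k_5) = 0xC426
s_7 = Round(s_6, k_6) = 0x2615
s_8 = Round(s_7, k_7) = 0x152F

0x152F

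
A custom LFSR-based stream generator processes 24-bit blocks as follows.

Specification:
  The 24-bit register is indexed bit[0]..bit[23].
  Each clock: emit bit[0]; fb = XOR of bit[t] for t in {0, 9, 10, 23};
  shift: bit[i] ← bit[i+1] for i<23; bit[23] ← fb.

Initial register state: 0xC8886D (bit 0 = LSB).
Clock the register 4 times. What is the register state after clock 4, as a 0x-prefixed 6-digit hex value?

0x6C8886

reg_0 = 0xC8886D
clock 1: out=1, reg = 0x644436
clock 2: out=0, reg = 0xB2221B
clock 3: out=1, reg = 0xD9110D
clock 4: out=1, reg = 0x6C8886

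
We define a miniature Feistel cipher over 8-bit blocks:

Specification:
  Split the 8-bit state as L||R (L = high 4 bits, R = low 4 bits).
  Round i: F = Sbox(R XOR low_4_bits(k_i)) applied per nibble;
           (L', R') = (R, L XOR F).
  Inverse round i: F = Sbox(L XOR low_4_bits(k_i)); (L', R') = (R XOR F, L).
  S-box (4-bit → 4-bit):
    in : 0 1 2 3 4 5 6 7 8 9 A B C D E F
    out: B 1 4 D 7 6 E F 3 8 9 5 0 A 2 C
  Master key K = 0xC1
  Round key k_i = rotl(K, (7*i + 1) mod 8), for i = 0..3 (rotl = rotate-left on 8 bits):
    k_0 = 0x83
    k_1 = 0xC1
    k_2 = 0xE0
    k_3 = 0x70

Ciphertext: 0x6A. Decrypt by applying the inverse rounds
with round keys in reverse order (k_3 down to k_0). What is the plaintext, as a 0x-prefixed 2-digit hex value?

0x1F

s_0 = ciphertext = 0x6A
s_1 = InvRound(s_0, k_3) = 0x46
s_2 = InvRound(s_1, k_2) = 0x14
s_3 = InvRound(s_2, k_1) = 0xF1
s_4 = InvRound(s_3, k_0) = 0x1F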